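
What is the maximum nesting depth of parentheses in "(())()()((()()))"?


Input: "(())()()((()()))"
Tracking depth:
  Position 0 '(': depth becomes 1
  Position 1 '(': depth becomes 2
  Position 2 ')': depth becomes 1
  Position 3 ')': depth becomes 0
  Position 4 '(': depth becomes 1
  Position 5 ')': depth becomes 0
  Position 6 '(': depth becomes 1
  Position 7 ')': depth becomes 0
  Position 8 '(': depth becomes 1
  Position 9 '(': depth becomes 2
  Position 10 '(': depth becomes 3
  Position 11 ')': depth becomes 2
  Position 12 '(': depth becomes 3
  Position 13 ')': depth becomes 2
  Position 14 ')': depth becomes 1
  Position 15 ')': depth becomes 0
Maximum depth reached: 3

3


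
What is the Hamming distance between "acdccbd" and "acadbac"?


Comparing "acdccbd" and "acadbac" position by position:
  Position 0: 'a' vs 'a' => same
  Position 1: 'c' vs 'c' => same
  Position 2: 'd' vs 'a' => differ
  Position 3: 'c' vs 'd' => differ
  Position 4: 'c' vs 'b' => differ
  Position 5: 'b' vs 'a' => differ
  Position 6: 'd' vs 'c' => differ
Total differences (Hamming distance): 5

5


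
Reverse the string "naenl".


Input: naenl
Reading characters right to left:
  Position 4: 'l'
  Position 3: 'n'
  Position 2: 'e'
  Position 1: 'a'
  Position 0: 'n'
Reversed: lnean

lnean


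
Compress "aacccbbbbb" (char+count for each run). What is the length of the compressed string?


Input: aacccbbbbb
Runs:
  'a' x 2 => "a2"
  'c' x 3 => "c3"
  'b' x 5 => "b5"
Compressed: "a2c3b5"
Compressed length: 6

6


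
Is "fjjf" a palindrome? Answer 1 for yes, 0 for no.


Input: fjjf
Reversed: fjjf
  Compare pos 0 ('f') with pos 3 ('f'): match
  Compare pos 1 ('j') with pos 2 ('j'): match
Result: palindrome

1


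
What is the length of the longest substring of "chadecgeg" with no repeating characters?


Input: "chadecgeg"
Sliding window (track last position of each char):
  Position 0 ('c'): window [0,0] length 1 -- new best
  Position 1 ('h'): window [0,1] length 2 -- new best
  Position 2 ('a'): window [0,2] length 3 -- new best
  Position 3 ('d'): window [0,3] length 4 -- new best
  Position 4 ('e'): window [0,4] length 5 -- new best
  Position 5 ('c'): repeat (last at 0), move window start to 1
  Position 5 ('c'): window [1,5] length 5
  Position 6 ('g'): window [1,6] length 6 -- new best
  Position 7 ('e'): repeat (last at 4), move window start to 5
  Position 7 ('e'): window [5,7] length 3
  Position 8 ('g'): repeat (last at 6), move window start to 7
  Position 8 ('g'): window [7,8] length 2
Longest substring with no repeats: "hadecg" with length 6

6


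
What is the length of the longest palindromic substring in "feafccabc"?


Input: "feafccabc"
Checking substrings for palindromes:
  [4:6] "cc" (len 2) => palindrome
Longest palindromic substring: "cc" with length 2

2


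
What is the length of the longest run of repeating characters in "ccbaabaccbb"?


Input: "ccbaabaccbb"
Scanning for longest run:
  Position 1 ('c'): continues run of 'c', length=2
  Position 2 ('b'): new char, reset run to 1
  Position 3 ('a'): new char, reset run to 1
  Position 4 ('a'): continues run of 'a', length=2
  Position 5 ('b'): new char, reset run to 1
  Position 6 ('a'): new char, reset run to 1
  Position 7 ('c'): new char, reset run to 1
  Position 8 ('c'): continues run of 'c', length=2
  Position 9 ('b'): new char, reset run to 1
  Position 10 ('b'): continues run of 'b', length=2
Longest run: 'c' with length 2

2


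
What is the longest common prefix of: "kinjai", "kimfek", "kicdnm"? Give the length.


Words: kinjai, kimfek, kicdnm
  Position 0: all 'k' => match
  Position 1: all 'i' => match
  Position 2: ('n', 'm', 'c') => mismatch, stop
LCP = "ki" (length 2)

2


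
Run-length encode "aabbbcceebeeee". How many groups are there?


Input: aabbbcceebeeee
Scanning for consecutive runs:
  Group 1: 'a' x 2 (positions 0-1)
  Group 2: 'b' x 3 (positions 2-4)
  Group 3: 'c' x 2 (positions 5-6)
  Group 4: 'e' x 2 (positions 7-8)
  Group 5: 'b' x 1 (positions 9-9)
  Group 6: 'e' x 4 (positions 10-13)
Total groups: 6

6


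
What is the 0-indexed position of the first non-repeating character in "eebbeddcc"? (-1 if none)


Input: eebbeddcc
Character frequencies:
  'b': 2
  'c': 2
  'd': 2
  'e': 3
Scanning left to right for freq == 1:
  Position 0 ('e'): freq=3, skip
  Position 1 ('e'): freq=3, skip
  Position 2 ('b'): freq=2, skip
  Position 3 ('b'): freq=2, skip
  Position 4 ('e'): freq=3, skip
  Position 5 ('d'): freq=2, skip
  Position 6 ('d'): freq=2, skip
  Position 7 ('c'): freq=2, skip
  Position 8 ('c'): freq=2, skip
  No unique character found => answer = -1

-1


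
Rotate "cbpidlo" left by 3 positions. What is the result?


Input: "cbpidlo", rotate left by 3
First 3 characters: "cbp"
Remaining characters: "idlo"
Concatenate remaining + first: "idlo" + "cbp" = "idlocbp"

idlocbp


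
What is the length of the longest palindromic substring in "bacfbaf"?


Input: "bacfbaf"
Checking substrings for palindromes:
  No multi-char palindromic substrings found
Longest palindromic substring: "b" with length 1

1


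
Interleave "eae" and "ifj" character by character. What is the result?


Interleaving "eae" and "ifj":
  Position 0: 'e' from first, 'i' from second => "ei"
  Position 1: 'a' from first, 'f' from second => "af"
  Position 2: 'e' from first, 'j' from second => "ej"
Result: eiafej

eiafej


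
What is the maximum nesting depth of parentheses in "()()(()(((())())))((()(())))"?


Input: "()()(()(((())())))((()(())))"
Tracking depth:
  Position 0 '(': depth becomes 1
  Position 1 ')': depth becomes 0
  Position 2 '(': depth becomes 1
  Position 3 ')': depth becomes 0
  Position 4 '(': depth becomes 1
  Position 5 '(': depth becomes 2
  Position 6 ')': depth becomes 1
  Position 7 '(': depth becomes 2
  Position 8 '(': depth becomes 3
  Position 9 '(': depth becomes 4
  Position 10 '(': depth becomes 5
  Position 11 ')': depth becomes 4
  Position 12 ')': depth becomes 3
  Position 13 '(': depth becomes 4
  Position 14 ')': depth becomes 3
  Position 15 ')': depth becomes 2
  Position 16 ')': depth becomes 1
  Position 17 ')': depth becomes 0
  Position 18 '(': depth becomes 1
  Position 19 '(': depth becomes 2
  Position 20 '(': depth becomes 3
  Position 21 ')': depth becomes 2
  Position 22 '(': depth becomes 3
  Position 23 '(': depth becomes 4
  Position 24 ')': depth becomes 3
  Position 25 ')': depth becomes 2
  Position 26 ')': depth becomes 1
  Position 27 ')': depth becomes 0
Maximum depth reached: 5

5


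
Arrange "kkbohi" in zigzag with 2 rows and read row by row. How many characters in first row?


Zigzag "kkbohi" into 2 rows:
Placing characters:
  'k' => row 0
  'k' => row 1
  'b' => row 0
  'o' => row 1
  'h' => row 0
  'i' => row 1
Rows:
  Row 0: "kbh"
  Row 1: "koi"
First row length: 3

3


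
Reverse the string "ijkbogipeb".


Input: ijkbogipeb
Reading characters right to left:
  Position 9: 'b'
  Position 8: 'e'
  Position 7: 'p'
  Position 6: 'i'
  Position 5: 'g'
  Position 4: 'o'
  Position 3: 'b'
  Position 2: 'k'
  Position 1: 'j'
  Position 0: 'i'
Reversed: bepigobkji

bepigobkji


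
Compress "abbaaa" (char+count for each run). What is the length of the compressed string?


Input: abbaaa
Runs:
  'a' x 1 => "a1"
  'b' x 2 => "b2"
  'a' x 3 => "a3"
Compressed: "a1b2a3"
Compressed length: 6

6


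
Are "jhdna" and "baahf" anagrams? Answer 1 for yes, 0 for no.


Strings: "jhdna", "baahf"
Sorted first:  adhjn
Sorted second: aabfh
Differ at position 1: 'd' vs 'a' => not anagrams

0


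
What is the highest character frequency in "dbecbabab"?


Input: dbecbabab
Character counts:
  'a': 2
  'b': 4
  'c': 1
  'd': 1
  'e': 1
Maximum frequency: 4

4


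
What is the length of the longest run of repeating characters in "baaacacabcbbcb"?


Input: "baaacacabcbbcb"
Scanning for longest run:
  Position 1 ('a'): new char, reset run to 1
  Position 2 ('a'): continues run of 'a', length=2
  Position 3 ('a'): continues run of 'a', length=3
  Position 4 ('c'): new char, reset run to 1
  Position 5 ('a'): new char, reset run to 1
  Position 6 ('c'): new char, reset run to 1
  Position 7 ('a'): new char, reset run to 1
  Position 8 ('b'): new char, reset run to 1
  Position 9 ('c'): new char, reset run to 1
  Position 10 ('b'): new char, reset run to 1
  Position 11 ('b'): continues run of 'b', length=2
  Position 12 ('c'): new char, reset run to 1
  Position 13 ('b'): new char, reset run to 1
Longest run: 'a' with length 3

3


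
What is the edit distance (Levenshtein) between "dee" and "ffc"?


Computing edit distance: "dee" -> "ffc"
DP table:
           f    f    c
      0    1    2    3
  d   1    1    2    3
  e   2    2    2    3
  e   3    3    3    3
Edit distance = dp[3][3] = 3

3


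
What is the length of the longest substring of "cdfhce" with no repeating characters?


Input: "cdfhce"
Sliding window (track last position of each char):
  Position 0 ('c'): window [0,0] length 1 -- new best
  Position 1 ('d'): window [0,1] length 2 -- new best
  Position 2 ('f'): window [0,2] length 3 -- new best
  Position 3 ('h'): window [0,3] length 4 -- new best
  Position 4 ('c'): repeat (last at 0), move window start to 1
  Position 4 ('c'): window [1,4] length 4
  Position 5 ('e'): window [1,5] length 5 -- new best
Longest substring with no repeats: "dfhce" with length 5

5


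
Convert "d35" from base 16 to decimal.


Input: "d35" in base 16
Positional expansion:
  Digit 'd' (value 13) x 16^2 = 3328
  Digit '3' (value 3) x 16^1 = 48
  Digit '5' (value 5) x 16^0 = 5
Sum = 3381

3381


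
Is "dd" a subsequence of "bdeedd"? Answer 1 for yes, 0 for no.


Check if "dd" is a subsequence of "bdeedd"
Greedy scan:
  Position 0 ('b'): no match needed
  Position 1 ('d'): matches sub[0] = 'd'
  Position 2 ('e'): no match needed
  Position 3 ('e'): no match needed
  Position 4 ('d'): matches sub[1] = 'd'
  Position 5 ('d'): no match needed
All 2 characters matched => is a subsequence

1


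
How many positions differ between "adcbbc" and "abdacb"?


Comparing "adcbbc" and "abdacb" position by position:
  Position 0: 'a' vs 'a' => same
  Position 1: 'd' vs 'b' => DIFFER
  Position 2: 'c' vs 'd' => DIFFER
  Position 3: 'b' vs 'a' => DIFFER
  Position 4: 'b' vs 'c' => DIFFER
  Position 5: 'c' vs 'b' => DIFFER
Positions that differ: 5

5


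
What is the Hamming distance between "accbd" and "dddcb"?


Comparing "accbd" and "dddcb" position by position:
  Position 0: 'a' vs 'd' => differ
  Position 1: 'c' vs 'd' => differ
  Position 2: 'c' vs 'd' => differ
  Position 3: 'b' vs 'c' => differ
  Position 4: 'd' vs 'b' => differ
Total differences (Hamming distance): 5

5


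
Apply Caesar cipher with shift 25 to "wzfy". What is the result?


Caesar cipher: shift "wzfy" by 25
  'w' (pos 22) + 25 = pos 21 = 'v'
  'z' (pos 25) + 25 = pos 24 = 'y'
  'f' (pos 5) + 25 = pos 4 = 'e'
  'y' (pos 24) + 25 = pos 23 = 'x'
Result: vyex

vyex


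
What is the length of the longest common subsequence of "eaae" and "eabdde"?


LCS of "eaae" and "eabdde"
DP table:
           e    a    b    d    d    e
      0    0    0    0    0    0    0
  e   0    1    1    1    1    1    1
  a   0    1    2    2    2    2    2
  a   0    1    2    2    2    2    2
  e   0    1    2    2    2    2    3
LCS length = dp[4][6] = 3

3


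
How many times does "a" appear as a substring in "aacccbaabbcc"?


Searching for "a" in "aacccbaabbcc"
Scanning each position:
  Position 0: "a" => MATCH
  Position 1: "a" => MATCH
  Position 2: "c" => no
  Position 3: "c" => no
  Position 4: "c" => no
  Position 5: "b" => no
  Position 6: "a" => MATCH
  Position 7: "a" => MATCH
  Position 8: "b" => no
  Position 9: "b" => no
  Position 10: "c" => no
  Position 11: "c" => no
Total occurrences: 4

4


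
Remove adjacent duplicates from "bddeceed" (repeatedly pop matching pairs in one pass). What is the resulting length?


Input: bddeceed
Stack-based adjacent duplicate removal:
  Read 'b': push. Stack: b
  Read 'd': push. Stack: bd
  Read 'd': matches stack top 'd' => pop. Stack: b
  Read 'e': push. Stack: be
  Read 'c': push. Stack: bec
  Read 'e': push. Stack: bece
  Read 'e': matches stack top 'e' => pop. Stack: bec
  Read 'd': push. Stack: becd
Final stack: "becd" (length 4)

4


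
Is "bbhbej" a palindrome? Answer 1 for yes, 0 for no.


Input: bbhbej
Reversed: jebhbb
  Compare pos 0 ('b') with pos 5 ('j'): MISMATCH
  Compare pos 1 ('b') with pos 4 ('e'): MISMATCH
  Compare pos 2 ('h') with pos 3 ('b'): MISMATCH
Result: not a palindrome

0


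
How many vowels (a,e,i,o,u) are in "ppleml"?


Input: ppleml
Checking each character:
  'p' at position 0: consonant
  'p' at position 1: consonant
  'l' at position 2: consonant
  'e' at position 3: vowel (running total: 1)
  'm' at position 4: consonant
  'l' at position 5: consonant
Total vowels: 1

1


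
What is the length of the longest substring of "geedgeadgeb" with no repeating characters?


Input: "geedgeadgeb"
Sliding window (track last position of each char):
  Position 0 ('g'): window [0,0] length 1 -- new best
  Position 1 ('e'): window [0,1] length 2 -- new best
  Position 2 ('e'): repeat (last at 1), move window start to 2
  Position 2 ('e'): window [2,2] length 1
  Position 3 ('d'): window [2,3] length 2
  Position 4 ('g'): window [2,4] length 3 -- new best
  Position 5 ('e'): repeat (last at 2), move window start to 3
  Position 5 ('e'): window [3,5] length 3
  Position 6 ('a'): window [3,6] length 4 -- new best
  Position 7 ('d'): repeat (last at 3), move window start to 4
  Position 7 ('d'): window [4,7] length 4
  Position 8 ('g'): repeat (last at 4), move window start to 5
  Position 8 ('g'): window [5,8] length 4
  Position 9 ('e'): repeat (last at 5), move window start to 6
  Position 9 ('e'): window [6,9] length 4
  Position 10 ('b'): window [6,10] length 5 -- new best
Longest substring with no repeats: "adgeb" with length 5

5


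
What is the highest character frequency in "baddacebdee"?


Input: baddacebdee
Character counts:
  'a': 2
  'b': 2
  'c': 1
  'd': 3
  'e': 3
Maximum frequency: 3

3


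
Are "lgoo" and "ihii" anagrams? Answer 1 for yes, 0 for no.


Strings: "lgoo", "ihii"
Sorted first:  gloo
Sorted second: hiii
Differ at position 0: 'g' vs 'h' => not anagrams

0


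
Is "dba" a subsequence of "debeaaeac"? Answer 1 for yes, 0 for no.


Check if "dba" is a subsequence of "debeaaeac"
Greedy scan:
  Position 0 ('d'): matches sub[0] = 'd'
  Position 1 ('e'): no match needed
  Position 2 ('b'): matches sub[1] = 'b'
  Position 3 ('e'): no match needed
  Position 4 ('a'): matches sub[2] = 'a'
  Position 5 ('a'): no match needed
  Position 6 ('e'): no match needed
  Position 7 ('a'): no match needed
  Position 8 ('c'): no match needed
All 3 characters matched => is a subsequence

1


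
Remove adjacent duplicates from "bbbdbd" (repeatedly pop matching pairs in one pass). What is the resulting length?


Input: bbbdbd
Stack-based adjacent duplicate removal:
  Read 'b': push. Stack: b
  Read 'b': matches stack top 'b' => pop. Stack: (empty)
  Read 'b': push. Stack: b
  Read 'd': push. Stack: bd
  Read 'b': push. Stack: bdb
  Read 'd': push. Stack: bdbd
Final stack: "bdbd" (length 4)

4


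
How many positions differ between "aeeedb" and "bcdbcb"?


Comparing "aeeedb" and "bcdbcb" position by position:
  Position 0: 'a' vs 'b' => DIFFER
  Position 1: 'e' vs 'c' => DIFFER
  Position 2: 'e' vs 'd' => DIFFER
  Position 3: 'e' vs 'b' => DIFFER
  Position 4: 'd' vs 'c' => DIFFER
  Position 5: 'b' vs 'b' => same
Positions that differ: 5

5


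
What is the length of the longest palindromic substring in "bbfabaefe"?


Input: "bbfabaefe"
Checking substrings for palindromes:
  [3:6] "aba" (len 3) => palindrome
  [6:9] "efe" (len 3) => palindrome
  [0:2] "bb" (len 2) => palindrome
Longest palindromic substring: "aba" with length 3

3


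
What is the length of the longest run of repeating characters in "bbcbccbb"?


Input: "bbcbccbb"
Scanning for longest run:
  Position 1 ('b'): continues run of 'b', length=2
  Position 2 ('c'): new char, reset run to 1
  Position 3 ('b'): new char, reset run to 1
  Position 4 ('c'): new char, reset run to 1
  Position 5 ('c'): continues run of 'c', length=2
  Position 6 ('b'): new char, reset run to 1
  Position 7 ('b'): continues run of 'b', length=2
Longest run: 'b' with length 2

2


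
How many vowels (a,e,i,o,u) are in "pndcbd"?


Input: pndcbd
Checking each character:
  'p' at position 0: consonant
  'n' at position 1: consonant
  'd' at position 2: consonant
  'c' at position 3: consonant
  'b' at position 4: consonant
  'd' at position 5: consonant
Total vowels: 0

0


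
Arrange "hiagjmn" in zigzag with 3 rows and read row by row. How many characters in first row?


Zigzag "hiagjmn" into 3 rows:
Placing characters:
  'h' => row 0
  'i' => row 1
  'a' => row 2
  'g' => row 1
  'j' => row 0
  'm' => row 1
  'n' => row 2
Rows:
  Row 0: "hj"
  Row 1: "igm"
  Row 2: "an"
First row length: 2

2


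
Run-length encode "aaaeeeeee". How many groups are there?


Input: aaaeeeeee
Scanning for consecutive runs:
  Group 1: 'a' x 3 (positions 0-2)
  Group 2: 'e' x 6 (positions 3-8)
Total groups: 2

2


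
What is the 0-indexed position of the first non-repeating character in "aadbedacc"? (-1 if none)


Input: aadbedacc
Character frequencies:
  'a': 3
  'b': 1
  'c': 2
  'd': 2
  'e': 1
Scanning left to right for freq == 1:
  Position 0 ('a'): freq=3, skip
  Position 1 ('a'): freq=3, skip
  Position 2 ('d'): freq=2, skip
  Position 3 ('b'): unique! => answer = 3

3


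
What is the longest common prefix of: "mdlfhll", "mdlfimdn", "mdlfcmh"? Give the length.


Words: mdlfhll, mdlfimdn, mdlfcmh
  Position 0: all 'm' => match
  Position 1: all 'd' => match
  Position 2: all 'l' => match
  Position 3: all 'f' => match
  Position 4: ('h', 'i', 'c') => mismatch, stop
LCP = "mdlf" (length 4)

4


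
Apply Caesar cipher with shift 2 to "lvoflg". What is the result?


Caesar cipher: shift "lvoflg" by 2
  'l' (pos 11) + 2 = pos 13 = 'n'
  'v' (pos 21) + 2 = pos 23 = 'x'
  'o' (pos 14) + 2 = pos 16 = 'q'
  'f' (pos 5) + 2 = pos 7 = 'h'
  'l' (pos 11) + 2 = pos 13 = 'n'
  'g' (pos 6) + 2 = pos 8 = 'i'
Result: nxqhni

nxqhni


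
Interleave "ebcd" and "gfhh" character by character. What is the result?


Interleaving "ebcd" and "gfhh":
  Position 0: 'e' from first, 'g' from second => "eg"
  Position 1: 'b' from first, 'f' from second => "bf"
  Position 2: 'c' from first, 'h' from second => "ch"
  Position 3: 'd' from first, 'h' from second => "dh"
Result: egbfchdh

egbfchdh


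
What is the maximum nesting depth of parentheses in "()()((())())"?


Input: "()()((())())"
Tracking depth:
  Position 0 '(': depth becomes 1
  Position 1 ')': depth becomes 0
  Position 2 '(': depth becomes 1
  Position 3 ')': depth becomes 0
  Position 4 '(': depth becomes 1
  Position 5 '(': depth becomes 2
  Position 6 '(': depth becomes 3
  Position 7 ')': depth becomes 2
  Position 8 ')': depth becomes 1
  Position 9 '(': depth becomes 2
  Position 10 ')': depth becomes 1
  Position 11 ')': depth becomes 0
Maximum depth reached: 3

3


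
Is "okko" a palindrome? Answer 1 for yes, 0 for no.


Input: okko
Reversed: okko
  Compare pos 0 ('o') with pos 3 ('o'): match
  Compare pos 1 ('k') with pos 2 ('k'): match
Result: palindrome

1


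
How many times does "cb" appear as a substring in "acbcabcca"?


Searching for "cb" in "acbcabcca"
Scanning each position:
  Position 0: "ac" => no
  Position 1: "cb" => MATCH
  Position 2: "bc" => no
  Position 3: "ca" => no
  Position 4: "ab" => no
  Position 5: "bc" => no
  Position 6: "cc" => no
  Position 7: "ca" => no
Total occurrences: 1

1


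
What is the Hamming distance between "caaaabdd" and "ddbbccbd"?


Comparing "caaaabdd" and "ddbbccbd" position by position:
  Position 0: 'c' vs 'd' => differ
  Position 1: 'a' vs 'd' => differ
  Position 2: 'a' vs 'b' => differ
  Position 3: 'a' vs 'b' => differ
  Position 4: 'a' vs 'c' => differ
  Position 5: 'b' vs 'c' => differ
  Position 6: 'd' vs 'b' => differ
  Position 7: 'd' vs 'd' => same
Total differences (Hamming distance): 7

7


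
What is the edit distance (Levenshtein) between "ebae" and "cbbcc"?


Computing edit distance: "ebae" -> "cbbcc"
DP table:
           c    b    b    c    c
      0    1    2    3    4    5
  e   1    1    2    3    4    5
  b   2    2    1    2    3    4
  a   3    3    2    2    3    4
  e   4    4    3    3    3    4
Edit distance = dp[4][5] = 4

4


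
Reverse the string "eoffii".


Input: eoffii
Reading characters right to left:
  Position 5: 'i'
  Position 4: 'i'
  Position 3: 'f'
  Position 2: 'f'
  Position 1: 'o'
  Position 0: 'e'
Reversed: iiffoe

iiffoe


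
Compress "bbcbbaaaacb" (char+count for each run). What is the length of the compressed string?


Input: bbcbbaaaacb
Runs:
  'b' x 2 => "b2"
  'c' x 1 => "c1"
  'b' x 2 => "b2"
  'a' x 4 => "a4"
  'c' x 1 => "c1"
  'b' x 1 => "b1"
Compressed: "b2c1b2a4c1b1"
Compressed length: 12

12


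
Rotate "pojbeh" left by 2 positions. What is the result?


Input: "pojbeh", rotate left by 2
First 2 characters: "po"
Remaining characters: "jbeh"
Concatenate remaining + first: "jbeh" + "po" = "jbehpo"

jbehpo


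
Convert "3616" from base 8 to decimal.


Input: "3616" in base 8
Positional expansion:
  Digit '3' (value 3) x 8^3 = 1536
  Digit '6' (value 6) x 8^2 = 384
  Digit '1' (value 1) x 8^1 = 8
  Digit '6' (value 6) x 8^0 = 6
Sum = 1934

1934


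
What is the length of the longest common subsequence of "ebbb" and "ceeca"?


LCS of "ebbb" and "ceeca"
DP table:
           c    e    e    c    a
      0    0    0    0    0    0
  e   0    0    1    1    1    1
  b   0    0    1    1    1    1
  b   0    0    1    1    1    1
  b   0    0    1    1    1    1
LCS length = dp[4][5] = 1

1


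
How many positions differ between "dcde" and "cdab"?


Comparing "dcde" and "cdab" position by position:
  Position 0: 'd' vs 'c' => DIFFER
  Position 1: 'c' vs 'd' => DIFFER
  Position 2: 'd' vs 'a' => DIFFER
  Position 3: 'e' vs 'b' => DIFFER
Positions that differ: 4

4


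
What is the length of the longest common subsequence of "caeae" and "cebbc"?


LCS of "caeae" and "cebbc"
DP table:
           c    e    b    b    c
      0    0    0    0    0    0
  c   0    1    1    1    1    1
  a   0    1    1    1    1    1
  e   0    1    2    2    2    2
  a   0    1    2    2    2    2
  e   0    1    2    2    2    2
LCS length = dp[5][5] = 2

2


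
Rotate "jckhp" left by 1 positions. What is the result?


Input: "jckhp", rotate left by 1
First 1 characters: "j"
Remaining characters: "ckhp"
Concatenate remaining + first: "ckhp" + "j" = "ckhpj"

ckhpj


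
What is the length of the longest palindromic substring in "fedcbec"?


Input: "fedcbec"
Checking substrings for palindromes:
  No multi-char palindromic substrings found
Longest palindromic substring: "f" with length 1

1


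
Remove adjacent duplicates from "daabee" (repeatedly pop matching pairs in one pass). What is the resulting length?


Input: daabee
Stack-based adjacent duplicate removal:
  Read 'd': push. Stack: d
  Read 'a': push. Stack: da
  Read 'a': matches stack top 'a' => pop. Stack: d
  Read 'b': push. Stack: db
  Read 'e': push. Stack: dbe
  Read 'e': matches stack top 'e' => pop. Stack: db
Final stack: "db" (length 2)

2


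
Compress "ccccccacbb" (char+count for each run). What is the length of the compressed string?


Input: ccccccacbb
Runs:
  'c' x 6 => "c6"
  'a' x 1 => "a1"
  'c' x 1 => "c1"
  'b' x 2 => "b2"
Compressed: "c6a1c1b2"
Compressed length: 8

8


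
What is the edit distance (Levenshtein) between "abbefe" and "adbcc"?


Computing edit distance: "abbefe" -> "adbcc"
DP table:
           a    d    b    c    c
      0    1    2    3    4    5
  a   1    0    1    2    3    4
  b   2    1    1    1    2    3
  b   3    2    2    1    2    3
  e   4    3    3    2    2    3
  f   5    4    4    3    3    3
  e   6    5    5    4    4    4
Edit distance = dp[6][5] = 4

4


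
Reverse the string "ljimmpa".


Input: ljimmpa
Reading characters right to left:
  Position 6: 'a'
  Position 5: 'p'
  Position 4: 'm'
  Position 3: 'm'
  Position 2: 'i'
  Position 1: 'j'
  Position 0: 'l'
Reversed: apmmijl

apmmijl


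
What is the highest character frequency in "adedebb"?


Input: adedebb
Character counts:
  'a': 1
  'b': 2
  'd': 2
  'e': 2
Maximum frequency: 2

2


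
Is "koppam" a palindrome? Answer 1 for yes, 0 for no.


Input: koppam
Reversed: mappok
  Compare pos 0 ('k') with pos 5 ('m'): MISMATCH
  Compare pos 1 ('o') with pos 4 ('a'): MISMATCH
  Compare pos 2 ('p') with pos 3 ('p'): match
Result: not a palindrome

0


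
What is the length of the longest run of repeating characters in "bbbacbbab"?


Input: "bbbacbbab"
Scanning for longest run:
  Position 1 ('b'): continues run of 'b', length=2
  Position 2 ('b'): continues run of 'b', length=3
  Position 3 ('a'): new char, reset run to 1
  Position 4 ('c'): new char, reset run to 1
  Position 5 ('b'): new char, reset run to 1
  Position 6 ('b'): continues run of 'b', length=2
  Position 7 ('a'): new char, reset run to 1
  Position 8 ('b'): new char, reset run to 1
Longest run: 'b' with length 3

3


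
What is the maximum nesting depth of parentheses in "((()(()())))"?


Input: "((()(()())))"
Tracking depth:
  Position 0 '(': depth becomes 1
  Position 1 '(': depth becomes 2
  Position 2 '(': depth becomes 3
  Position 3 ')': depth becomes 2
  Position 4 '(': depth becomes 3
  Position 5 '(': depth becomes 4
  Position 6 ')': depth becomes 3
  Position 7 '(': depth becomes 4
  Position 8 ')': depth becomes 3
  Position 9 ')': depth becomes 2
  Position 10 ')': depth becomes 1
  Position 11 ')': depth becomes 0
Maximum depth reached: 4

4


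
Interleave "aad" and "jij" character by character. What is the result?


Interleaving "aad" and "jij":
  Position 0: 'a' from first, 'j' from second => "aj"
  Position 1: 'a' from first, 'i' from second => "ai"
  Position 2: 'd' from first, 'j' from second => "dj"
Result: ajaidj

ajaidj


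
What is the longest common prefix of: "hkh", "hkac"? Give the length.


Words: hkh, hkac
  Position 0: all 'h' => match
  Position 1: all 'k' => match
  Position 2: ('h', 'a') => mismatch, stop
LCP = "hk" (length 2)

2


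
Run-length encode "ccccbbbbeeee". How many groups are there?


Input: ccccbbbbeeee
Scanning for consecutive runs:
  Group 1: 'c' x 4 (positions 0-3)
  Group 2: 'b' x 4 (positions 4-7)
  Group 3: 'e' x 4 (positions 8-11)
Total groups: 3

3


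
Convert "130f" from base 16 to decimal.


Input: "130f" in base 16
Positional expansion:
  Digit '1' (value 1) x 16^3 = 4096
  Digit '3' (value 3) x 16^2 = 768
  Digit '0' (value 0) x 16^1 = 0
  Digit 'f' (value 15) x 16^0 = 15
Sum = 4879

4879


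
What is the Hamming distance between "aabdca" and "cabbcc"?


Comparing "aabdca" and "cabbcc" position by position:
  Position 0: 'a' vs 'c' => differ
  Position 1: 'a' vs 'a' => same
  Position 2: 'b' vs 'b' => same
  Position 3: 'd' vs 'b' => differ
  Position 4: 'c' vs 'c' => same
  Position 5: 'a' vs 'c' => differ
Total differences (Hamming distance): 3

3


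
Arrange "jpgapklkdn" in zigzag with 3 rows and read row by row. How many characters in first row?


Zigzag "jpgapklkdn" into 3 rows:
Placing characters:
  'j' => row 0
  'p' => row 1
  'g' => row 2
  'a' => row 1
  'p' => row 0
  'k' => row 1
  'l' => row 2
  'k' => row 1
  'd' => row 0
  'n' => row 1
Rows:
  Row 0: "jpd"
  Row 1: "pakkn"
  Row 2: "gl"
First row length: 3

3


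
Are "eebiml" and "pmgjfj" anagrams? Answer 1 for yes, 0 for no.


Strings: "eebiml", "pmgjfj"
Sorted first:  beeilm
Sorted second: fgjjmp
Differ at position 0: 'b' vs 'f' => not anagrams

0


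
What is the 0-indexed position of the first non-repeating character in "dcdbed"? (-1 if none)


Input: dcdbed
Character frequencies:
  'b': 1
  'c': 1
  'd': 3
  'e': 1
Scanning left to right for freq == 1:
  Position 0 ('d'): freq=3, skip
  Position 1 ('c'): unique! => answer = 1

1


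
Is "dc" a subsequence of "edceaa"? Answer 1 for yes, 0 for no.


Check if "dc" is a subsequence of "edceaa"
Greedy scan:
  Position 0 ('e'): no match needed
  Position 1 ('d'): matches sub[0] = 'd'
  Position 2 ('c'): matches sub[1] = 'c'
  Position 3 ('e'): no match needed
  Position 4 ('a'): no match needed
  Position 5 ('a'): no match needed
All 2 characters matched => is a subsequence

1


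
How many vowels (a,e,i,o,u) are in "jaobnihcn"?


Input: jaobnihcn
Checking each character:
  'j' at position 0: consonant
  'a' at position 1: vowel (running total: 1)
  'o' at position 2: vowel (running total: 2)
  'b' at position 3: consonant
  'n' at position 4: consonant
  'i' at position 5: vowel (running total: 3)
  'h' at position 6: consonant
  'c' at position 7: consonant
  'n' at position 8: consonant
Total vowels: 3

3


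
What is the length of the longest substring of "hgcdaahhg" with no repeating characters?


Input: "hgcdaahhg"
Sliding window (track last position of each char):
  Position 0 ('h'): window [0,0] length 1 -- new best
  Position 1 ('g'): window [0,1] length 2 -- new best
  Position 2 ('c'): window [0,2] length 3 -- new best
  Position 3 ('d'): window [0,3] length 4 -- new best
  Position 4 ('a'): window [0,4] length 5 -- new best
  Position 5 ('a'): repeat (last at 4), move window start to 5
  Position 5 ('a'): window [5,5] length 1
  Position 6 ('h'): window [5,6] length 2
  Position 7 ('h'): repeat (last at 6), move window start to 7
  Position 7 ('h'): window [7,7] length 1
  Position 8 ('g'): window [7,8] length 2
Longest substring with no repeats: "hgcda" with length 5

5


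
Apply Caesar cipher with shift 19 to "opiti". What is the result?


Caesar cipher: shift "opiti" by 19
  'o' (pos 14) + 19 = pos 7 = 'h'
  'p' (pos 15) + 19 = pos 8 = 'i'
  'i' (pos 8) + 19 = pos 1 = 'b'
  't' (pos 19) + 19 = pos 12 = 'm'
  'i' (pos 8) + 19 = pos 1 = 'b'
Result: hibmb

hibmb


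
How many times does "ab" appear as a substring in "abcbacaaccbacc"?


Searching for "ab" in "abcbacaaccbacc"
Scanning each position:
  Position 0: "ab" => MATCH
  Position 1: "bc" => no
  Position 2: "cb" => no
  Position 3: "ba" => no
  Position 4: "ac" => no
  Position 5: "ca" => no
  Position 6: "aa" => no
  Position 7: "ac" => no
  Position 8: "cc" => no
  Position 9: "cb" => no
  Position 10: "ba" => no
  Position 11: "ac" => no
  Position 12: "cc" => no
Total occurrences: 1

1


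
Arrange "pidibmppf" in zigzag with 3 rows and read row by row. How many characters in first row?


Zigzag "pidibmppf" into 3 rows:
Placing characters:
  'p' => row 0
  'i' => row 1
  'd' => row 2
  'i' => row 1
  'b' => row 0
  'm' => row 1
  'p' => row 2
  'p' => row 1
  'f' => row 0
Rows:
  Row 0: "pbf"
  Row 1: "iimp"
  Row 2: "dp"
First row length: 3

3


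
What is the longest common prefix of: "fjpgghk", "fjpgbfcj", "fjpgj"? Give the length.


Words: fjpgghk, fjpgbfcj, fjpgj
  Position 0: all 'f' => match
  Position 1: all 'j' => match
  Position 2: all 'p' => match
  Position 3: all 'g' => match
  Position 4: ('g', 'b', 'j') => mismatch, stop
LCP = "fjpg" (length 4)

4


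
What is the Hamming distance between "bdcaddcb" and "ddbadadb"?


Comparing "bdcaddcb" and "ddbadadb" position by position:
  Position 0: 'b' vs 'd' => differ
  Position 1: 'd' vs 'd' => same
  Position 2: 'c' vs 'b' => differ
  Position 3: 'a' vs 'a' => same
  Position 4: 'd' vs 'd' => same
  Position 5: 'd' vs 'a' => differ
  Position 6: 'c' vs 'd' => differ
  Position 7: 'b' vs 'b' => same
Total differences (Hamming distance): 4

4


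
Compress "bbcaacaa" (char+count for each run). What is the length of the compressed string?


Input: bbcaacaa
Runs:
  'b' x 2 => "b2"
  'c' x 1 => "c1"
  'a' x 2 => "a2"
  'c' x 1 => "c1"
  'a' x 2 => "a2"
Compressed: "b2c1a2c1a2"
Compressed length: 10

10


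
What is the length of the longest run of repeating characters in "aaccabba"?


Input: "aaccabba"
Scanning for longest run:
  Position 1 ('a'): continues run of 'a', length=2
  Position 2 ('c'): new char, reset run to 1
  Position 3 ('c'): continues run of 'c', length=2
  Position 4 ('a'): new char, reset run to 1
  Position 5 ('b'): new char, reset run to 1
  Position 6 ('b'): continues run of 'b', length=2
  Position 7 ('a'): new char, reset run to 1
Longest run: 'a' with length 2

2


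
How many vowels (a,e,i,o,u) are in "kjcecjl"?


Input: kjcecjl
Checking each character:
  'k' at position 0: consonant
  'j' at position 1: consonant
  'c' at position 2: consonant
  'e' at position 3: vowel (running total: 1)
  'c' at position 4: consonant
  'j' at position 5: consonant
  'l' at position 6: consonant
Total vowels: 1

1


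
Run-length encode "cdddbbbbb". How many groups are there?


Input: cdddbbbbb
Scanning for consecutive runs:
  Group 1: 'c' x 1 (positions 0-0)
  Group 2: 'd' x 3 (positions 1-3)
  Group 3: 'b' x 5 (positions 4-8)
Total groups: 3

3


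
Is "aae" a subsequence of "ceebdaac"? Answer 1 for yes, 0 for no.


Check if "aae" is a subsequence of "ceebdaac"
Greedy scan:
  Position 0 ('c'): no match needed
  Position 1 ('e'): no match needed
  Position 2 ('e'): no match needed
  Position 3 ('b'): no match needed
  Position 4 ('d'): no match needed
  Position 5 ('a'): matches sub[0] = 'a'
  Position 6 ('a'): matches sub[1] = 'a'
  Position 7 ('c'): no match needed
Only matched 2/3 characters => not a subsequence

0


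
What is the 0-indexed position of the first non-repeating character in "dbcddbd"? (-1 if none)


Input: dbcddbd
Character frequencies:
  'b': 2
  'c': 1
  'd': 4
Scanning left to right for freq == 1:
  Position 0 ('d'): freq=4, skip
  Position 1 ('b'): freq=2, skip
  Position 2 ('c'): unique! => answer = 2

2


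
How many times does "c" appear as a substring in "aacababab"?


Searching for "c" in "aacababab"
Scanning each position:
  Position 0: "a" => no
  Position 1: "a" => no
  Position 2: "c" => MATCH
  Position 3: "a" => no
  Position 4: "b" => no
  Position 5: "a" => no
  Position 6: "b" => no
  Position 7: "a" => no
  Position 8: "b" => no
Total occurrences: 1

1


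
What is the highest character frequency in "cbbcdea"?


Input: cbbcdea
Character counts:
  'a': 1
  'b': 2
  'c': 2
  'd': 1
  'e': 1
Maximum frequency: 2

2


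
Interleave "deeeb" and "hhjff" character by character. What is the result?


Interleaving "deeeb" and "hhjff":
  Position 0: 'd' from first, 'h' from second => "dh"
  Position 1: 'e' from first, 'h' from second => "eh"
  Position 2: 'e' from first, 'j' from second => "ej"
  Position 3: 'e' from first, 'f' from second => "ef"
  Position 4: 'b' from first, 'f' from second => "bf"
Result: dhehejefbf

dhehejefbf


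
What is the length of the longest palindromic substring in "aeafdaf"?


Input: "aeafdaf"
Checking substrings for palindromes:
  [0:3] "aea" (len 3) => palindrome
Longest palindromic substring: "aea" with length 3

3


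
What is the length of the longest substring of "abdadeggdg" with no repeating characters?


Input: "abdadeggdg"
Sliding window (track last position of each char):
  Position 0 ('a'): window [0,0] length 1 -- new best
  Position 1 ('b'): window [0,1] length 2 -- new best
  Position 2 ('d'): window [0,2] length 3 -- new best
  Position 3 ('a'): repeat (last at 0), move window start to 1
  Position 3 ('a'): window [1,3] length 3
  Position 4 ('d'): repeat (last at 2), move window start to 3
  Position 4 ('d'): window [3,4] length 2
  Position 5 ('e'): window [3,5] length 3
  Position 6 ('g'): window [3,6] length 4 -- new best
  Position 7 ('g'): repeat (last at 6), move window start to 7
  Position 7 ('g'): window [7,7] length 1
  Position 8 ('d'): window [7,8] length 2
  Position 9 ('g'): repeat (last at 7), move window start to 8
  Position 9 ('g'): window [8,9] length 2
Longest substring with no repeats: "adeg" with length 4

4


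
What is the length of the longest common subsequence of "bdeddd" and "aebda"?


LCS of "bdeddd" and "aebda"
DP table:
           a    e    b    d    a
      0    0    0    0    0    0
  b   0    0    0    1    1    1
  d   0    0    0    1    2    2
  e   0    0    1    1    2    2
  d   0    0    1    1    2    2
  d   0    0    1    1    2    2
  d   0    0    1    1    2    2
LCS length = dp[6][5] = 2

2


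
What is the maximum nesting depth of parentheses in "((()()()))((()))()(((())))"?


Input: "((()()()))((()))()(((())))"
Tracking depth:
  Position 0 '(': depth becomes 1
  Position 1 '(': depth becomes 2
  Position 2 '(': depth becomes 3
  Position 3 ')': depth becomes 2
  Position 4 '(': depth becomes 3
  Position 5 ')': depth becomes 2
  Position 6 '(': depth becomes 3
  Position 7 ')': depth becomes 2
  Position 8 ')': depth becomes 1
  Position 9 ')': depth becomes 0
  Position 10 '(': depth becomes 1
  Position 11 '(': depth becomes 2
  Position 12 '(': depth becomes 3
  Position 13 ')': depth becomes 2
  Position 14 ')': depth becomes 1
  Position 15 ')': depth becomes 0
  Position 16 '(': depth becomes 1
  Position 17 ')': depth becomes 0
  Position 18 '(': depth becomes 1
  Position 19 '(': depth becomes 2
  Position 20 '(': depth becomes 3
  Position 21 '(': depth becomes 4
  Position 22 ')': depth becomes 3
  Position 23 ')': depth becomes 2
  Position 24 ')': depth becomes 1
  Position 25 ')': depth becomes 0
Maximum depth reached: 4

4


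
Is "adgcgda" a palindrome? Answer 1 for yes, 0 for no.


Input: adgcgda
Reversed: adgcgda
  Compare pos 0 ('a') with pos 6 ('a'): match
  Compare pos 1 ('d') with pos 5 ('d'): match
  Compare pos 2 ('g') with pos 4 ('g'): match
Result: palindrome

1


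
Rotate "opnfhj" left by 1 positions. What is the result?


Input: "opnfhj", rotate left by 1
First 1 characters: "o"
Remaining characters: "pnfhj"
Concatenate remaining + first: "pnfhj" + "o" = "pnfhjo"

pnfhjo


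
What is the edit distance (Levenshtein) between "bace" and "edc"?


Computing edit distance: "bace" -> "edc"
DP table:
           e    d    c
      0    1    2    3
  b   1    1    2    3
  a   2    2    2    3
  c   3    3    3    2
  e   4    3    4    3
Edit distance = dp[4][3] = 3

3


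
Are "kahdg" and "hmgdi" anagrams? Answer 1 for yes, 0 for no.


Strings: "kahdg", "hmgdi"
Sorted first:  adghk
Sorted second: dghim
Differ at position 0: 'a' vs 'd' => not anagrams

0


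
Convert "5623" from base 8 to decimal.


Input: "5623" in base 8
Positional expansion:
  Digit '5' (value 5) x 8^3 = 2560
  Digit '6' (value 6) x 8^2 = 384
  Digit '2' (value 2) x 8^1 = 16
  Digit '3' (value 3) x 8^0 = 3
Sum = 2963

2963


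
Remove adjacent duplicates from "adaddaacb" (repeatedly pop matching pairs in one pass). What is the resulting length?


Input: adaddaacb
Stack-based adjacent duplicate removal:
  Read 'a': push. Stack: a
  Read 'd': push. Stack: ad
  Read 'a': push. Stack: ada
  Read 'd': push. Stack: adad
  Read 'd': matches stack top 'd' => pop. Stack: ada
  Read 'a': matches stack top 'a' => pop. Stack: ad
  Read 'a': push. Stack: ada
  Read 'c': push. Stack: adac
  Read 'b': push. Stack: adacb
Final stack: "adacb" (length 5)

5


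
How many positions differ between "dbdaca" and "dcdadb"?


Comparing "dbdaca" and "dcdadb" position by position:
  Position 0: 'd' vs 'd' => same
  Position 1: 'b' vs 'c' => DIFFER
  Position 2: 'd' vs 'd' => same
  Position 3: 'a' vs 'a' => same
  Position 4: 'c' vs 'd' => DIFFER
  Position 5: 'a' vs 'b' => DIFFER
Positions that differ: 3

3


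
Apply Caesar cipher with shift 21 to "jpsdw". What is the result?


Caesar cipher: shift "jpsdw" by 21
  'j' (pos 9) + 21 = pos 4 = 'e'
  'p' (pos 15) + 21 = pos 10 = 'k'
  's' (pos 18) + 21 = pos 13 = 'n'
  'd' (pos 3) + 21 = pos 24 = 'y'
  'w' (pos 22) + 21 = pos 17 = 'r'
Result: eknyr

eknyr
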